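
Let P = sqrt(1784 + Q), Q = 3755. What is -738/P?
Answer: -738*sqrt(5539)/5539 ≈ -9.9161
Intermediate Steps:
P = sqrt(5539) (P = sqrt(1784 + 3755) = sqrt(5539) ≈ 74.424)
-738/P = -738*sqrt(5539)/5539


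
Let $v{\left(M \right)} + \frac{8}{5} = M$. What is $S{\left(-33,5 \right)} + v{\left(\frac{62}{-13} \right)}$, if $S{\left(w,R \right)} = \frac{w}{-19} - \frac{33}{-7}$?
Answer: $\frac{708}{8645} \approx 0.081897$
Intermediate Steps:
$v{\left(M \right)} = - \frac{8}{5} + M$
$S{\left(w,R \right)} = \frac{33}{7} - \frac{w}{19}$ ($S{\left(w,R \right)} = w \left(- \frac{1}{19}\right) - - \frac{33}{7} = - \frac{w}{19} + \frac{33}{7} = \frac{33}{7} - \frac{w}{19}$)
$S{\left(-33,5 \right)} + v{\left(\frac{62}{-13} \right)} = \left(\frac{33}{7} - - \frac{33}{19}\right) + \left(- \frac{8}{5} + \frac{62}{-13}\right) = \left(\frac{33}{7} + \frac{33}{19}\right) + \left(- \frac{8}{5} + 62 \left(- \frac{1}{13}\right)\right) = \frac{858}{133} - \frac{414}{65} = \frac{708}{8645}$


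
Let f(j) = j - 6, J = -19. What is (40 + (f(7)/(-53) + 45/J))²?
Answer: 1434591376/1014049 ≈ 1414.7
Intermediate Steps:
f(j) = -6 + j
(40 + (f(7)/(-53) + 45/J))² = (40 + ((-6 + 7)/(-53) + 45/(-19)))² = (40 + (1*(-1/53) + 45*(-1/19)))² = (40 + (-1/53 - 45/19))² = (40 - 2404/1007)² = (37876/1007)² = 1434591376/1014049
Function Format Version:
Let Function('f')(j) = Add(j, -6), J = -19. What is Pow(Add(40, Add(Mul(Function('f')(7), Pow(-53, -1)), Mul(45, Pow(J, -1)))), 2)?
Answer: Rational(1434591376, 1014049) ≈ 1414.7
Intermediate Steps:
Function('f')(j) = Add(-6, j)
Pow(Add(40, Add(Mul(Function('f')(7), Pow(-53, -1)), Mul(45, Pow(J, -1)))), 2) = Pow(Add(40, Add(Mul(Add(-6, 7), Pow(-53, -1)), Mul(45, Pow(-19, -1)))), 2) = Pow(Add(40, Add(Mul(1, Rational(-1, 53)), Mul(45, Rational(-1, 19)))), 2) = Pow(Add(40, Add(Rational(-1, 53), Rational(-45, 19))), 2) = Pow(Add(40, Rational(-2404, 1007)), 2) = Pow(Rational(37876, 1007), 2) = Rational(1434591376, 1014049)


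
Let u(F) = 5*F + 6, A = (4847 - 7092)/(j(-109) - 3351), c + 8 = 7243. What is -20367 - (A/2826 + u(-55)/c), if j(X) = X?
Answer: -288166215474307/14148708120 ≈ -20367.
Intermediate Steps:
c = 7235 (c = -8 + 7243 = 7235)
A = 449/692 (A = (4847 - 7092)/(-109 - 3351) = -2245/(-3460) = -2245*(-1/3460) = 449/692 ≈ 0.64884)
u(F) = 6 + 5*F
-20367 - (A/2826 + u(-55)/c) = -20367 - ((449/692)/2826 + (6 + 5*(-55))/7235) = -20367 - ((449/692)*(1/2826) + (6 - 275)*(1/7235)) = -20367 - (449/1955592 - 269*1/7235) = -20367 - (449/1955592 - 269/7235) = -20367 - 1*(-522805733/14148708120) = -20367 + 522805733/14148708120 = -288166215474307/14148708120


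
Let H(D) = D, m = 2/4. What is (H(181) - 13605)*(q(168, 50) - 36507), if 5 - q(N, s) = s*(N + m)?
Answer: 603100048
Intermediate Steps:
m = ½ (m = 2*(¼) = ½ ≈ 0.50000)
q(N, s) = 5 - s*(½ + N) (q(N, s) = 5 - s*(N + ½) = 5 - s*(½ + N))
(H(181) - 13605)*(q(168, 50) - 36507) = (181 - 13605)*((5 - ½*50 - 1*168*50) - 36507) = -13424*((5 - 25 - 8400) - 36507) = -13424*(-8420 - 36507) = -13424*(-44927) = 603100048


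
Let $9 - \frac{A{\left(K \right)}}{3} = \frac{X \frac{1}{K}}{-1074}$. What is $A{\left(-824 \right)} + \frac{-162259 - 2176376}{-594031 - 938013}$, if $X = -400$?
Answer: $\frac{805805685751}{28246295228} \approx 28.528$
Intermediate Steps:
$A{\left(K \right)} = 27 - \frac{200}{179 K}$ ($A{\left(K \right)} = 27 - 3 \frac{\left(-400\right) \frac{1}{K}}{-1074} = 27 - 3 - \frac{400}{K} \left(- \frac{1}{1074}\right) = 27 - 3 \frac{200}{537 K} = 27 - \frac{200}{179 K}$)
$A{\left(-824 \right)} + \frac{-162259 - 2176376}{-594031 - 938013} = \left(27 - \frac{200}{179 \left(-824\right)}\right) + \frac{-162259 - 2176376}{-594031 - 938013} = \left(27 - - \frac{25}{18437}\right) - \frac{2338635}{-1532044} = \left(27 + \frac{25}{18437}\right) - - \frac{2338635}{1532044} = \frac{497824}{18437} + \frac{2338635}{1532044} = \frac{805805685751}{28246295228}$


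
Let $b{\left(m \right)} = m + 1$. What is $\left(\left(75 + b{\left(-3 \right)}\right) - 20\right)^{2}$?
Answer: $2809$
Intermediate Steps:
$b{\left(m \right)} = 1 + m$
$\left(\left(75 + b{\left(-3 \right)}\right) - 20\right)^{2} = \left(\left(75 + \left(1 - 3\right)\right) - 20\right)^{2} = \left(\left(75 - 2\right) - 20\right)^{2} = \left(73 - 20\right)^{2} = 53^{2} = 2809$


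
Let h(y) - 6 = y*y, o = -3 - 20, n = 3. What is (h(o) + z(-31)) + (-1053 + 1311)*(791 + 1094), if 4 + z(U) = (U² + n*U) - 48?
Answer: 487681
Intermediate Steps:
o = -23
h(y) = 6 + y² (h(y) = 6 + y*y = 6 + y²)
z(U) = -52 + U² + 3*U (z(U) = -4 + ((U² + 3*U) - 48) = -4 + (-48 + U² + 3*U) = -52 + U² + 3*U)
(h(o) + z(-31)) + (-1053 + 1311)*(791 + 1094) = ((6 + (-23)²) + (-52 + (-31)² + 3*(-31))) + (-1053 + 1311)*(791 + 1094) = ((6 + 529) + (-52 + 961 - 93)) + 258*1885 = (535 + 816) + 486330 = 1351 + 486330 = 487681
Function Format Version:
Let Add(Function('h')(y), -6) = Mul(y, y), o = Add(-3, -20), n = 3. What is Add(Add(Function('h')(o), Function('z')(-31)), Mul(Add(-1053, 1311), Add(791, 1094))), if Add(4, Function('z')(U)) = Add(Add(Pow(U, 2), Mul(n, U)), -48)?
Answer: 487681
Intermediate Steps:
o = -23
Function('h')(y) = Add(6, Pow(y, 2)) (Function('h')(y) = Add(6, Mul(y, y)) = Add(6, Pow(y, 2)))
Function('z')(U) = Add(-52, Pow(U, 2), Mul(3, U)) (Function('z')(U) = Add(-4, Add(Add(Pow(U, 2), Mul(3, U)), -48)) = Add(-4, Add(-48, Pow(U, 2), Mul(3, U))) = Add(-52, Pow(U, 2), Mul(3, U)))
Add(Add(Function('h')(o), Function('z')(-31)), Mul(Add(-1053, 1311), Add(791, 1094))) = Add(Add(Add(6, Pow(-23, 2)), Add(-52, Pow(-31, 2), Mul(3, -31))), Mul(Add(-1053, 1311), Add(791, 1094))) = Add(Add(Add(6, 529), Add(-52, 961, -93)), Mul(258, 1885)) = Add(Add(535, 816), 486330) = Add(1351, 486330) = 487681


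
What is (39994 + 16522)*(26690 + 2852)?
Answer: 1669595672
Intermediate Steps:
(39994 + 16522)*(26690 + 2852) = 56516*29542 = 1669595672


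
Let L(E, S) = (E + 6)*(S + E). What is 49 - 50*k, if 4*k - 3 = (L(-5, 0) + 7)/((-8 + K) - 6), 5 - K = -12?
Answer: 19/6 ≈ 3.1667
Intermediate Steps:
K = 17 (K = 5 - 1*(-12) = 5 + 12 = 17)
L(E, S) = (6 + E)*(E + S)
k = 11/12 (k = 3/4 + ((((-5)**2 + 6*(-5) + 6*0 - 5*0) + 7)/((-8 + 17) - 6))/4 = 3/4 + (((25 - 30 + 0 + 0) + 7)/(9 - 6))/4 = 3/4 + ((-5 + 7)/3)/4 = 3/4 + (2*(1/3))/4 = 3/4 + (1/4)*(2/3) = 3/4 + 1/6 = 11/12 ≈ 0.91667)
49 - 50*k = 49 - 50*11/12 = 49 - 275/6 = 19/6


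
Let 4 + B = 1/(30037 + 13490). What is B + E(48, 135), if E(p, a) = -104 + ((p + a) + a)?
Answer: 9140671/43527 ≈ 210.00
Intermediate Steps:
E(p, a) = -104 + p + 2*a (E(p, a) = -104 + ((a + p) + a) = -104 + (p + 2*a) = -104 + p + 2*a)
B = -174107/43527 (B = -4 + 1/(30037 + 13490) = -4 + 1/43527 = -174107/43527 ≈ -4.0000)
B + E(48, 135) = -174107/43527 + (-104 + 48 + 2*135) = -174107/43527 + (-104 + 48 + 270) = -174107/43527 + 214 = 9140671/43527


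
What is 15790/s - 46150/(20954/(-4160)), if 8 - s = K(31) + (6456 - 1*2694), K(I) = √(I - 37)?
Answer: 676074170367090/73823676497 + 7895*I*√6/7046261 ≈ 9158.0 + 0.0027445*I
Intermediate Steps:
K(I) = √(-37 + I)
s = -3754 - I*√6 (s = 8 - (√(-37 + 31) + (6456 - 1*2694)) = 8 - (√(-6) + (6456 - 2694)) = 8 - (I*√6 + 3762) = 8 - (3762 + I*√6) = 8 + (-3762 - I*√6) = -3754 - I*√6 ≈ -3754.0 - 2.4495*I)
15790/s - 46150/(20954/(-4160)) = 15790/(-3754 - I*√6) - 46150/(20954/(-4160)) = 15790/(-3754 - I*√6) - 46150/(20954*(-1/4160)) = 15790/(-3754 - I*√6) - 46150/(-10477/2080) = 15790/(-3754 - I*√6) - 46150*(-2080/10477) = 15790/(-3754 - I*√6) + 95992000/10477 = 95992000/10477 + 15790/(-3754 - I*√6)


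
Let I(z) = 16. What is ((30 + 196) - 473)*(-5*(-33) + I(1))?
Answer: -44707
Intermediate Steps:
((30 + 196) - 473)*(-5*(-33) + I(1)) = ((30 + 196) - 473)*(-5*(-33) + 16) = (226 - 473)*(165 + 16) = -247*181 = -44707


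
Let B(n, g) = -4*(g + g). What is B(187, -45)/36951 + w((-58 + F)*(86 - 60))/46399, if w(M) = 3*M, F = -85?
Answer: -131815938/571496483 ≈ -0.23065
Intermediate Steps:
B(n, g) = -8*g
B(187, -45)/36951 + w((-58 + F)*(86 - 60))/46399 = -8*(-45)/36951 + (3*((-58 - 85)*(86 - 60)))/46399 = 360*(1/36951) + (3*(-143*26))*(1/46399) = 120/12317 + (3*(-3718))*(1/46399) = 120/12317 - 11154*1/46399 = 120/12317 - 11154/46399 = -131815938/571496483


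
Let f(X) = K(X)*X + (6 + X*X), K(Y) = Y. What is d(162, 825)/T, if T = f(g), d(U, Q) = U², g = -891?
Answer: 2187/132314 ≈ 0.016529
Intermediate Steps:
f(X) = 6 + 2*X² (f(X) = X*X + (6 + X*X) = X² + (6 + X²) = 6 + 2*X²)
T = 1587768 (T = 6 + 2*(-891)² = 6 + 2*793881 = 6 + 1587762 = 1587768)
d(162, 825)/T = 162²/1587768 = 26244*(1/1587768) = 2187/132314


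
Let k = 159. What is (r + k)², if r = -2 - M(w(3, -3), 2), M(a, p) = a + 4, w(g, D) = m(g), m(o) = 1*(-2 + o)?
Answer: 23104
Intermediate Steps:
m(o) = -2 + o
w(g, D) = -2 + g
M(a, p) = 4 + a
r = -7 (r = -2 - (4 + (-2 + 3)) = -2 - (4 + 1) = -2 - 1*5 = -2 - 5 = -7)
(r + k)² = (-7 + 159)² = 152² = 23104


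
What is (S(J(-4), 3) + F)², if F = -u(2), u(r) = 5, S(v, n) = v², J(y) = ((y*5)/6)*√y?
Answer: 198025/81 ≈ 2444.8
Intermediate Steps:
J(y) = 5*y^(3/2)/6 (J(y) = ((5*y)*(⅙))*√y = (5*y/6)*√y = 5*y^(3/2)/6)
F = -5 (F = -1*5 = -5)
(S(J(-4), 3) + F)² = ((5*(-4)^(3/2)/6)² - 5)² = ((5*(-8*I)/6)² - 5)² = ((-20*I/3)² - 5)² = (-400/9 - 5)² = (-445/9)² = 198025/81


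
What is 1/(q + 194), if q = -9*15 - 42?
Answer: 1/17 ≈ 0.058824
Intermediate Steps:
q = -177 (q = -135 - 42 = -177)
1/(q + 194) = 1/(-177 + 194) = 1/17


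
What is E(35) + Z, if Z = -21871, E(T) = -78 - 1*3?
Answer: -21952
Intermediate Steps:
E(T) = -81 (E(T) = -78 - 3 = -81)
E(35) + Z = -81 - 21871 = -21952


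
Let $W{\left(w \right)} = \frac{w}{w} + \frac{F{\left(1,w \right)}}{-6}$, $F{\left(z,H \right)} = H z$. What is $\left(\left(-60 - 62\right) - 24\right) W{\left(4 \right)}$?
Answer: $- \frac{146}{3} \approx -48.667$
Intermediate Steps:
$W{\left(w \right)} = 1 - \frac{w}{6}$ ($W{\left(w \right)} = \frac{w}{w} + \frac{w 1}{-6} = 1 + w \left(- \frac{1}{6}\right) = 1 - \frac{w}{6}$)
$\left(\left(-60 - 62\right) - 24\right) W{\left(4 \right)} = \left(\left(-60 - 62\right) - 24\right) \left(1 - \frac{2}{3}\right) = \left(-122 - 24\right) \left(1 - \frac{2}{3}\right) = \left(-146\right) \frac{1}{3} = - \frac{146}{3}$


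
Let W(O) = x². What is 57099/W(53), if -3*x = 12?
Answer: 57099/16 ≈ 3568.7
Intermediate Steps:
x = -4 (x = -⅓*12 = -4)
W(O) = 16 (W(O) = (-4)² = 16)
57099/W(53) = 57099/16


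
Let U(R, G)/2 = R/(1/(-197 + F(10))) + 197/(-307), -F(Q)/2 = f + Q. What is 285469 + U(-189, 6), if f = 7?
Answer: 114445215/307 ≈ 3.7279e+5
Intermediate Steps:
F(Q) = -14 - 2*Q (F(Q) = -2*(7 + Q) = -14 - 2*Q)
U(R, G) = -394/307 - 462*R (U(R, G) = 2*(R/(1/(-197 + (-14 - 2*10))) + 197/(-307)) = 2*(R/(1/(-197 + (-14 - 20))) + 197*(-1/307)) = 2*(R/(1/(-197 - 34)) - 197/307) = 2*(R/(1/(-231)) - 197/307) = 2*(R/(-1/231) - 197/307) = 2*(R*(-231) - 197/307) = 2*(-231*R - 197/307) = 2*(-197/307 - 231*R) = -394/307 - 462*R)
285469 + U(-189, 6) = 285469 + (-394/307 - 462*(-189)) = 285469 + (-394/307 + 87318) = 285469 + 26806232/307 = 114445215/307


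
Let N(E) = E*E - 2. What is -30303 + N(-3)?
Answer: -30296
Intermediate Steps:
N(E) = -2 + E² (N(E) = E² - 2 = -2 + E²)
-30303 + N(-3) = -30303 + (-2 + (-3)²) = -30303 + (-2 + 9) = -30303 + 7 = -30296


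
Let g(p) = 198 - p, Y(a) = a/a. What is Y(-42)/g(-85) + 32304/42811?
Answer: 9184843/12115513 ≈ 0.75811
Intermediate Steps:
Y(a) = 1
Y(-42)/g(-85) + 32304/42811 = 1/(198 - 1*(-85)) + 32304/42811 = 1/(198 + 85) + 32304*(1/42811) = 1/283 + 32304/42811 = 9184843/12115513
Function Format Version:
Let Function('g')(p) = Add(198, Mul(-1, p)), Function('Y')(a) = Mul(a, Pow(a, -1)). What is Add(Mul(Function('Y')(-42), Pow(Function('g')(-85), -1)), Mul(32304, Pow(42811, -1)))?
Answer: Rational(9184843, 12115513) ≈ 0.75811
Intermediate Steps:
Function('Y')(a) = 1
Add(Mul(Function('Y')(-42), Pow(Function('g')(-85), -1)), Mul(32304, Pow(42811, -1))) = Add(Mul(1, Pow(Add(198, Mul(-1, -85)), -1)), Mul(32304, Pow(42811, -1))) = Add(Mul(1, Pow(Add(198, 85), -1)), Mul(32304, Rational(1, 42811))) = Add(Mul(1, Pow(283, -1)), Rational(32304, 42811)) = Add(Mul(1, Rational(1, 283)), Rational(32304, 42811)) = Add(Rational(1, 283), Rational(32304, 42811)) = Rational(9184843, 12115513)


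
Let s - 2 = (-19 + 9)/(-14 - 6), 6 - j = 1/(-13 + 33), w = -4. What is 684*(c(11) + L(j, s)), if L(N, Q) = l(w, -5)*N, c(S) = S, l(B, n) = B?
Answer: -43776/5 ≈ -8755.2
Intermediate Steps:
j = 119/20 (j = 6 - 1/(-13 + 33) = 6 - 1/20 = 119/20 ≈ 5.9500)
s = 5/2 (s = 2 + (-19 + 9)/(-14 - 6) = 2 - 10/(-20) = 2 - 10*(-1/20) = 2 + 1/2 = 5/2 ≈ 2.5000)
L(N, Q) = -4*N
684*(c(11) + L(j, s)) = 684*(11 - 4*119/20) = 684*(11 - 119/5) = 684*(-64/5) = -43776/5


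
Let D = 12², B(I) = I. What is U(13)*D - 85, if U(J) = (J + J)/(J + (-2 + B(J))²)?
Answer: -3823/67 ≈ -57.060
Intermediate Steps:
D = 144
U(J) = 2*J/(J + (-2 + J)²) (U(J) = (J + J)/(J + (-2 + J)²) = (2*J)/(J + (-2 + J)²) = 2*J/(J + (-2 + J)²))
U(13)*D - 85 = (2*13/(13 + (-2 + 13)²))*144 - 85 = (2*13/(13 + 11²))*144 - 85 = (2*13/(13 + 121))*144 - 85 = (2*13/134)*144 - 85 = (2*13*(1/134))*144 - 85 = (13/67)*144 - 85 = 1872/67 - 85 = -3823/67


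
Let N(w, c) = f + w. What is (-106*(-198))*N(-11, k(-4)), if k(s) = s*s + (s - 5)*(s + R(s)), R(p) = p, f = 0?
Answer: -230868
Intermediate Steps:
k(s) = s**2 + 2*s*(-5 + s) (k(s) = s*s + (s - 5)*(s + s) = s**2 + (-5 + s)*(2*s) = s**2 + 2*s*(-5 + s))
N(w, c) = w (N(w, c) = 0 + w = w)
(-106*(-198))*N(-11, k(-4)) = -106*(-198)*(-11) = 20988*(-11) = -230868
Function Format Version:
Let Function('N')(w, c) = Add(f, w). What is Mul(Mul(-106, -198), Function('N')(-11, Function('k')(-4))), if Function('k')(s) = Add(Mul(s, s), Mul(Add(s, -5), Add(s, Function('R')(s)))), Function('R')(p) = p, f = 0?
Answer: -230868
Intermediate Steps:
Function('k')(s) = Add(Pow(s, 2), Mul(2, s, Add(-5, s))) (Function('k')(s) = Add(Mul(s, s), Mul(Add(s, -5), Add(s, s))) = Add(Pow(s, 2), Mul(Add(-5, s), Mul(2, s))) = Add(Pow(s, 2), Mul(2, s, Add(-5, s))))
Function('N')(w, c) = w (Function('N')(w, c) = Add(0, w) = w)
Mul(Mul(-106, -198), Function('N')(-11, Function('k')(-4))) = Mul(Mul(-106, -198), -11) = Mul(20988, -11) = -230868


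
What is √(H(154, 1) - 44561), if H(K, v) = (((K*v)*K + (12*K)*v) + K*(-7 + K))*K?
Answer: √7378547 ≈ 2716.3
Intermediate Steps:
H(K, v) = K*(K*(-7 + K) + v*K² + 12*K*v) (H(K, v) = ((v*K² + 12*K*v) + K*(-7 + K))*K = (K*(-7 + K) + v*K² + 12*K*v)*K = K*(K*(-7 + K) + v*K² + 12*K*v))
√(H(154, 1) - 44561) = √(154²*(-7 + 154 + 12*1 + 154*1) - 44561) = √(23716*(-7 + 154 + 12 + 154) - 44561) = √(23716*313 - 44561) = √(7423108 - 44561) = √7378547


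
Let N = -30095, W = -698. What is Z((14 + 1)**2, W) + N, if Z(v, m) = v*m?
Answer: -187145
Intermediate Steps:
Z(v, m) = m*v
Z((14 + 1)**2, W) + N = -698*(14 + 1)**2 - 30095 = -698*15**2 - 30095 = -698*225 - 30095 = -157050 - 30095 = -187145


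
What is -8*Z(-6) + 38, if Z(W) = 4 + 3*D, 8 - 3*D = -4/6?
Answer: -190/3 ≈ -63.333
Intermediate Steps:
D = 26/9 (D = 8/3 - (-4)/(3*6) = 8/3 - 1/3*(-2/3) = 8/3 + 2/9 = 26/9 ≈ 2.8889)
Z(W) = 38/3 (Z(W) = 4 + 3*(26/9) = 4 + 26/3 = 38/3)
-8*Z(-6) + 38 = -8*38/3 + 38 = -304/3 + 38 = -190/3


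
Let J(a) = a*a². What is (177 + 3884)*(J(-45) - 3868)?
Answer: -385766573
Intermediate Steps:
J(a) = a³
(177 + 3884)*(J(-45) - 3868) = (177 + 3884)*((-45)³ - 3868) = 4061*(-91125 - 3868) = 4061*(-94993) = -385766573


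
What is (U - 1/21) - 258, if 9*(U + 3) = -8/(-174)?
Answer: -1430774/5481 ≈ -261.04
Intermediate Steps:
U = -2345/783 (U = -3 + (-8/(-174))/9 = -3 + (-8*(-1/174))/9 = -3 + (1/9)*(4/87) = -3 + 4/783 = -2345/783 ≈ -2.9949)
(U - 1/21) - 258 = (-2345/783 - 1/21) - 258 = -16676/5481 - 258 = -1430774/5481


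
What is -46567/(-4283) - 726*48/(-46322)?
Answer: 1153165279/99198563 ≈ 11.625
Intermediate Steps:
-46567/(-4283) - 726*48/(-46322) = -46567*(-1/4283) - 34848*(-1/46322) = 46567/4283 + 17424/23161 = 1153165279/99198563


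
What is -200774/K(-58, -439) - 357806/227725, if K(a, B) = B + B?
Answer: 22703552741/99971275 ≈ 227.10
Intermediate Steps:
K(a, B) = 2*B
-200774/K(-58, -439) - 357806/227725 = -200774/(2*(-439)) - 357806/227725 = -200774/(-878) - 357806*1/227725 = -200774*(-1/878) - 357806/227725 = 100387/439 - 357806/227725 = 22703552741/99971275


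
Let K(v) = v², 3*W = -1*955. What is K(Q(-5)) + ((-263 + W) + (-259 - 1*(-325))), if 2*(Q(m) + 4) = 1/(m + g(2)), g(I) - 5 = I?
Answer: -24061/48 ≈ -501.27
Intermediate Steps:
g(I) = 5 + I
W = -955/3 (W = (-1*955)/3 = (⅓)*(-955) = -955/3 ≈ -318.33)
Q(m) = -4 + 1/(2*(7 + m)) (Q(m) = -4 + 1/(2*(m + (5 + 2))) = -4 + 1/(2*(m + 7)) = -4 + 1/(2*(7 + m)))
K(Q(-5)) + ((-263 + W) + (-259 - 1*(-325))) = ((-55 - 8*(-5))/(2*(7 - 5)))² + ((-263 - 955/3) + (-259 - 1*(-325))) = ((½)*(-55 + 40)/2)² + (-1744/3 + (-259 + 325)) = ((½)*(½)*(-15))² + (-1744/3 + 66) = (-15/4)² - 1546/3 = 225/16 - 1546/3 = -24061/48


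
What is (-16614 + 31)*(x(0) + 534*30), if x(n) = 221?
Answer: -269324503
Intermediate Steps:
(-16614 + 31)*(x(0) + 534*30) = (-16614 + 31)*(221 + 534*30) = -16583*(221 + 16020) = -16583*16241 = -269324503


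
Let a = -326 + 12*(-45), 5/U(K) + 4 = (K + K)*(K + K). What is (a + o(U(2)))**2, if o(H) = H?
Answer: 107889769/144 ≈ 7.4923e+5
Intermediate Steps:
U(K) = 5/(-4 + 4*K**2) (U(K) = 5/(-4 + (K + K)*(K + K)) = 5/(-4 + (2*K)*(2*K)) = 5/(-4 + 4*K**2))
a = -866 (a = -326 - 540 = -866)
(a + o(U(2)))**2 = (-866 + 5/(4*(-1 + 2**2)))**2 = (-866 + 5/(4*(-1 + 4)))**2 = (-866 + (5/4)/3)**2 = (-866 + (5/4)*(1/3))**2 = (-866 + 5/12)**2 = (-10387/12)**2 = 107889769/144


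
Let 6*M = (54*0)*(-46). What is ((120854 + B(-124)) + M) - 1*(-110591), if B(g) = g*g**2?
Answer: -1675179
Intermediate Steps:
B(g) = g**3
M = 0 (M = ((54*0)*(-46))/6 = (0*(-46))/6 = (1/6)*0 = 0)
((120854 + B(-124)) + M) - 1*(-110591) = ((120854 + (-124)**3) + 0) - 1*(-110591) = ((120854 - 1906624) + 0) + 110591 = (-1785770 + 0) + 110591 = -1785770 + 110591 = -1675179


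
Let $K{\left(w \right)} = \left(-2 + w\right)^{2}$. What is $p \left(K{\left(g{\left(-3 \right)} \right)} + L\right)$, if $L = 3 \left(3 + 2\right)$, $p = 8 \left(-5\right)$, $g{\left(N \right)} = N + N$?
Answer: $-3160$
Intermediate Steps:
$g{\left(N \right)} = 2 N$
$p = -40$
$L = 15$ ($L = 3 \cdot 5 = 15$)
$p \left(K{\left(g{\left(-3 \right)} \right)} + L\right) = - 40 \left(\left(-2 + 2 \left(-3\right)\right)^{2} + 15\right) = - 40 \left(\left(-2 - 6\right)^{2} + 15\right) = - 40 \left(\left(-8\right)^{2} + 15\right) = - 40 \left(64 + 15\right) = \left(-40\right) 79 = -3160$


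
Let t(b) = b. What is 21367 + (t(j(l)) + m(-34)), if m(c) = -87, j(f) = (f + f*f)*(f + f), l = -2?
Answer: 21272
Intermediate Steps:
j(f) = 2*f*(f + f²) (j(f) = (f + f²)*(2*f) = 2*f*(f + f²))
21367 + (t(j(l)) + m(-34)) = 21367 + (2*(-2)²*(1 - 2) - 87) = 21367 + (2*4*(-1) - 87) = 21367 + (-8 - 87) = 21367 - 95 = 21272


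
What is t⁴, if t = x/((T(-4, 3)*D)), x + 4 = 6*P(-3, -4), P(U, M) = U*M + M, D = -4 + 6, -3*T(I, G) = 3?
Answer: 234256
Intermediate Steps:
T(I, G) = -1 (T(I, G) = -⅓*3 = -1)
D = 2
P(U, M) = M + M*U (P(U, M) = M*U + M = M + M*U)
x = 44 (x = -4 + 6*(-4*(1 - 3)) = -4 + 6*(-4*(-2)) = -4 + 6*8 = -4 + 48 = 44)
t = -22 (t = 44/((-1*2)) = 44/(-2) = 44*(-½) = -22)
t⁴ = (-22)⁴ = 234256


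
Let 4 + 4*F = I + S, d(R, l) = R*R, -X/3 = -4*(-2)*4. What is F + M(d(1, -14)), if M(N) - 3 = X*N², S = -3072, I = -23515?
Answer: -26963/4 ≈ -6740.8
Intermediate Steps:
X = -96 (X = -3*(-4*(-2))*4 = -24*4 = -3*32 = -96)
d(R, l) = R²
M(N) = 3 - 96*N²
F = -26591/4 (F = -1 + (-23515 - 3072)/4 = -1 + (¼)*(-26587) = -1 - 26587/4 = -26591/4 ≈ -6647.8)
F + M(d(1, -14)) = -26591/4 + (3 - 96*(1²)²) = -26591/4 + (3 - 96*1²) = -26591/4 + (3 - 96*1) = -26591/4 + (3 - 96) = -26591/4 - 93 = -26963/4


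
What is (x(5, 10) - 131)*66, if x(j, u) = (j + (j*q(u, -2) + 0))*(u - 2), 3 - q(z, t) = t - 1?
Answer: 9834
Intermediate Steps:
q(z, t) = 4 - t (q(z, t) = 3 - (t - 1) = 3 - (-1 + t) = 3 + (1 - t) = 4 - t)
x(j, u) = 7*j*(-2 + u) (x(j, u) = (j + (j*(4 - 1*(-2)) + 0))*(u - 2) = (j + (j*(4 + 2) + 0))*(-2 + u) = (j + (j*6 + 0))*(-2 + u) = (j + (6*j + 0))*(-2 + u) = (j + 6*j)*(-2 + u) = (7*j)*(-2 + u) = 7*j*(-2 + u))
(x(5, 10) - 131)*66 = (7*5*(-2 + 10) - 131)*66 = (7*5*8 - 131)*66 = (280 - 131)*66 = 149*66 = 9834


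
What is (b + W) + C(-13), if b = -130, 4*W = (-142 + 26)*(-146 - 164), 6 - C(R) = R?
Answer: 8879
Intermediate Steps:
C(R) = 6 - R
W = 8990 (W = ((-142 + 26)*(-146 - 164))/4 = (-116*(-310))/4 = (¼)*35960 = 8990)
(b + W) + C(-13) = (-130 + 8990) + (6 - 1*(-13)) = 8860 + (6 + 13) = 8860 + 19 = 8879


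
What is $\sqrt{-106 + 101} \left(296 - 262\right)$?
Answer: $34 i \sqrt{5} \approx 76.026 i$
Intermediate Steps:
$\sqrt{-106 + 101} \left(296 - 262\right) = \sqrt{-5} \cdot 34 = i \sqrt{5} \cdot 34 = 34 i \sqrt{5}$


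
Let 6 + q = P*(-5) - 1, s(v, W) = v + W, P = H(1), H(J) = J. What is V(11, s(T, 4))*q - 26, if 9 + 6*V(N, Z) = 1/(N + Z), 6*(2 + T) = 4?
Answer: -334/41 ≈ -8.1463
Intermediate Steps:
P = 1
T = -4/3 (T = -2 + (⅙)*4 = -2 + ⅔ = -4/3 ≈ -1.3333)
s(v, W) = W + v
q = -12 (q = -6 + (1*(-5) - 1) = -6 + (-5 - 1) = -6 - 6 = -12)
V(N, Z) = -3/2 + 1/(6*(N + Z))
V(11, s(T, 4))*q - 26 = ((1 - 9*11 - 9*(4 - 4/3))/(6*(11 + (4 - 4/3))))*(-12) - 26 = ((1 - 99 - 9*8/3)/(6*(11 + 8/3)))*(-12) - 26 = ((1 - 99 - 24)/(6*(41/3)))*(-12) - 26 = ((⅙)*(3/41)*(-122))*(-12) - 26 = -61/41*(-12) - 26 = 732/41 - 26 = -334/41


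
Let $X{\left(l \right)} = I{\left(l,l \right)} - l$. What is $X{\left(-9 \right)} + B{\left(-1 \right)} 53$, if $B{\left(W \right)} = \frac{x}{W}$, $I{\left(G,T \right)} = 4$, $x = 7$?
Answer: $-358$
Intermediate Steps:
$B{\left(W \right)} = \frac{7}{W}$
$X{\left(l \right)} = 4 - l$
$X{\left(-9 \right)} + B{\left(-1 \right)} 53 = \left(4 - -9\right) + \frac{7}{-1} \cdot 53 = \left(4 + 9\right) + 7 \left(-1\right) 53 = 13 - 371 = -358$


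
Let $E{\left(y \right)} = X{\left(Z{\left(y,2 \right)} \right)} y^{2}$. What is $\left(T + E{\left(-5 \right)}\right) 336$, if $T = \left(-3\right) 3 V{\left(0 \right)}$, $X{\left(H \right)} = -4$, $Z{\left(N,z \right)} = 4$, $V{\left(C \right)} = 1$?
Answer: $-36624$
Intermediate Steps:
$T = -9$ ($T = \left(-3\right) 3 \cdot 1 = \left(-9\right) 1 = -9$)
$E{\left(y \right)} = - 4 y^{2}$
$\left(T + E{\left(-5 \right)}\right) 336 = \left(-9 - 4 \left(-5\right)^{2}\right) 336 = \left(-9 - 100\right) 336 = \left(-109\right) 336 = -36624$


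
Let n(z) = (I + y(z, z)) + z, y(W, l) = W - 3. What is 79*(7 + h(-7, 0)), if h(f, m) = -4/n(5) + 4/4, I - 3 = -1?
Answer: 5372/9 ≈ 596.89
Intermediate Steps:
I = 2 (I = 3 - 1 = 2)
y(W, l) = -3 + W
n(z) = -1 + 2*z (n(z) = (2 + (-3 + z)) + z = (-1 + z) + z = -1 + 2*z)
h(f, m) = 5/9 (h(f, m) = -4/(-1 + 2*5) + 4/4 = -4/(-1 + 10) + 4*(1/4) = -4/9 + 1 = 5/9)
79*(7 + h(-7, 0)) = 79*(7 + 5/9) = 79*(68/9) = 5372/9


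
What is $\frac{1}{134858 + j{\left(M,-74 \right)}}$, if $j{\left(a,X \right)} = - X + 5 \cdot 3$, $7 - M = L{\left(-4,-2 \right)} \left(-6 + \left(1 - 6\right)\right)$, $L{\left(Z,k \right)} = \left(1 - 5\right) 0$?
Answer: $\frac{1}{134947} \approx 7.4103 \cdot 10^{-6}$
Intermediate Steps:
$L{\left(Z,k \right)} = 0$ ($L{\left(Z,k \right)} = \left(-4\right) 0 = 0$)
$M = 7$ ($M = 7 - 0 \left(-6 + \left(1 - 6\right)\right) = 7 - 0 \left(-6 - 5\right) = 7 - 0 \left(-11\right) = 7 - 0 = 7 + 0 = 7$)
$j{\left(a,X \right)} = 15 - X$ ($j{\left(a,X \right)} = - X + 15 = 15 - X$)
$\frac{1}{134858 + j{\left(M,-74 \right)}} = \frac{1}{134858 + \left(15 - -74\right)} = \frac{1}{134858 + \left(15 + 74\right)} = \frac{1}{134858 + 89} = \frac{1}{134947}$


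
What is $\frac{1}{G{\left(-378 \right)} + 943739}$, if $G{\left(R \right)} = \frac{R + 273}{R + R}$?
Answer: $\frac{36}{33974609} \approx 1.0596 \cdot 10^{-6}$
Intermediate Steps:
$G{\left(R \right)} = \frac{273 + R}{2 R}$
$\frac{1}{G{\left(-378 \right)} + 943739} = \frac{1}{\frac{273 - 378}{2 \left(-378\right)} + 943739} = \frac{1}{\frac{1}{2} \left(- \frac{1}{378}\right) \left(-105\right) + 943739} = \frac{1}{\frac{5}{36} + 943739} = \frac{1}{\frac{33974609}{36}} = \frac{36}{33974609}$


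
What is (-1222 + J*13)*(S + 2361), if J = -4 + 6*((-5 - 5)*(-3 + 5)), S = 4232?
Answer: -18684562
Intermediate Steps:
J = -124 (J = -4 + 6*(-10*2) = -4 + 6*(-20) = -4 - 120 = -124)
(-1222 + J*13)*(S + 2361) = (-1222 - 124*13)*(4232 + 2361) = (-1222 - 1612)*6593 = -2834*6593 = -18684562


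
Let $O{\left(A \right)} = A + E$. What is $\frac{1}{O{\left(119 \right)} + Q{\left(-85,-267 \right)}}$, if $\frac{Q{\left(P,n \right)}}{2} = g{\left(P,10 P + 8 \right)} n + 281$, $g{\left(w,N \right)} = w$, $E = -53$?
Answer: $\frac{1}{46018} \approx 2.1731 \cdot 10^{-5}$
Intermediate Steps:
$O{\left(A \right)} = -53 + A$ ($O{\left(A \right)} = A - 53 = -53 + A$)
$Q{\left(P,n \right)} = 562 + 2 P n$ ($Q{\left(P,n \right)} = 2 \left(P n + 281\right) = 2 \left(281 + P n\right) = 562 + 2 P n$)
$\frac{1}{O{\left(119 \right)} + Q{\left(-85,-267 \right)}} = \frac{1}{\left(-53 + 119\right) + \left(562 + 2 \left(-85\right) \left(-267\right)\right)} = \frac{1}{66 + \left(562 + 45390\right)} = \frac{1}{66 + 45952} = \frac{1}{46018}$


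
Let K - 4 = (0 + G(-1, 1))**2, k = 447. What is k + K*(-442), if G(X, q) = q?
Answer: -1763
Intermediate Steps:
K = 5 (K = 4 + (0 + 1)**2 = 4 + 1**2 = 4 + 1 = 5)
k + K*(-442) = 447 + 5*(-442) = 447 - 2210 = -1763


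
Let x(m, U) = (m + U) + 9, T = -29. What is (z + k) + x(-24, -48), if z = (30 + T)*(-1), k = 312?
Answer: 248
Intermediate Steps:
x(m, U) = 9 + U + m (x(m, U) = (U + m) + 9 = 9 + U + m)
z = -1 (z = (30 - 29)*(-1) = 1*(-1) = -1)
(z + k) + x(-24, -48) = (-1 + 312) + (9 - 48 - 24) = 311 - 63 = 248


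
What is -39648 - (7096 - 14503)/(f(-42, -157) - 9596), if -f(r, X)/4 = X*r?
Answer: -1426225263/35972 ≈ -39648.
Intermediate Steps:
f(r, X) = -4*X*r
-39648 - (7096 - 14503)/(f(-42, -157) - 9596) = -39648 - (7096 - 14503)/(-4*(-157)*(-42) - 9596) = -39648 - (-7407)/(-26376 - 9596) = -39648 - (-7407)/(-35972) = -39648 - (-7407)*(-1)/35972 = -39648 - 1*7407/35972 = -39648 - 7407/35972 = -1426225263/35972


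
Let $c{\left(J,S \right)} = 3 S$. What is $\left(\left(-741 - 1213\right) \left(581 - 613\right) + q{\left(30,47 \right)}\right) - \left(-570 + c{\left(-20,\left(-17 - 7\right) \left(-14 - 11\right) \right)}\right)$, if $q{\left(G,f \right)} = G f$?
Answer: $62708$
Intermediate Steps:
$\left(\left(-741 - 1213\right) \left(581 - 613\right) + q{\left(30,47 \right)}\right) - \left(-570 + c{\left(-20,\left(-17 - 7\right) \left(-14 - 11\right) \right)}\right) = \left(\left(-741 - 1213\right) \left(581 - 613\right) + 30 \cdot 47\right) + \left(570 - 3 \left(-17 - 7\right) \left(-14 - 11\right)\right) = \left(\left(-1954\right) \left(-32\right) + 1410\right) + \left(570 - 3 \left(\left(-24\right) \left(-25\right)\right)\right) = \left(62528 + 1410\right) + \left(570 - 3 \cdot 600\right) = 63938 + \left(570 - 1800\right) = 63938 - 1230 = 62708$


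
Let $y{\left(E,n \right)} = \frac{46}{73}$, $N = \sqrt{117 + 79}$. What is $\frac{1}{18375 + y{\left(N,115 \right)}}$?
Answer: $\frac{73}{1341421} \approx 5.442 \cdot 10^{-5}$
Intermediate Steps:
$N = 14$ ($N = \sqrt{196} = 14$)
$y{\left(E,n \right)} = \frac{46}{73}$ ($y{\left(E,n \right)} = 46 \cdot \frac{1}{73} = \frac{46}{73}$)
$\frac{1}{18375 + y{\left(N,115 \right)}} = \frac{1}{18375 + \frac{46}{73}} = \frac{1}{\frac{1341421}{73}} = \frac{73}{1341421}$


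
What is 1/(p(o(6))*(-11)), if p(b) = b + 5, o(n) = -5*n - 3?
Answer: 1/308 ≈ 0.0032468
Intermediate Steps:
o(n) = -3 - 5*n
p(b) = 5 + b
1/(p(o(6))*(-11)) = 1/((5 + (-3 - 5*6))*(-11)) = 1/((5 + (-3 - 30))*(-11)) = 1/((5 - 33)*(-11)) = 1/(-28*(-11)) = 1/308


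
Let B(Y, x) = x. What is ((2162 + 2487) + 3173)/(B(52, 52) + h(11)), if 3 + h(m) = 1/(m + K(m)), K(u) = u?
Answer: 172084/1079 ≈ 159.48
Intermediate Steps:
h(m) = -3 + 1/(2*m) (h(m) = -3 + 1/(m + m) = -3 + 1/(2*m))
((2162 + 2487) + 3173)/(B(52, 52) + h(11)) = ((2162 + 2487) + 3173)/(52 + (-3 + (½)/11)) = (4649 + 3173)/(52 + (-3 + (½)*(1/11))) = 7822/(52 + (-3 + 1/22)) = 7822/(52 - 65/22) = 7822/(1079/22) = 7822*(22/1079) = 172084/1079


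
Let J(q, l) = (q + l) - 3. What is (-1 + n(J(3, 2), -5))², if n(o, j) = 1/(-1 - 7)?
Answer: 81/64 ≈ 1.2656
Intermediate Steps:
J(q, l) = -3 + l + q (J(q, l) = (l + q) - 3 = -3 + l + q)
n(o, j) = -⅛ (n(o, j) = 1/(-8) = -⅛)
(-1 + n(J(3, 2), -5))² = (-1 - ⅛)² = (-9/8)² = 81/64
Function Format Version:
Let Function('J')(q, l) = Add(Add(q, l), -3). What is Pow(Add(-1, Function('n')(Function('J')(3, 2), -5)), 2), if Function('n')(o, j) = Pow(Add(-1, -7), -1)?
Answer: Rational(81, 64) ≈ 1.2656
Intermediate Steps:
Function('J')(q, l) = Add(-3, l, q) (Function('J')(q, l) = Add(Add(l, q), -3) = Add(-3, l, q))
Function('n')(o, j) = Rational(-1, 8) (Function('n')(o, j) = Pow(-8, -1) = Rational(-1, 8))
Pow(Add(-1, Function('n')(Function('J')(3, 2), -5)), 2) = Pow(Add(-1, Rational(-1, 8)), 2) = Pow(Rational(-9, 8), 2) = Rational(81, 64)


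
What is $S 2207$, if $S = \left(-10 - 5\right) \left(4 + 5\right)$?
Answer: $-297945$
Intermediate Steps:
$S = -135$ ($S = \left(-15\right) 9 = -135$)
$S 2207 = \left(-135\right) 2207 = -297945$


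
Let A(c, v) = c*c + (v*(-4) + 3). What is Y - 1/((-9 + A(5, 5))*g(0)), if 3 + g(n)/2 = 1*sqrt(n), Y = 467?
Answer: 2801/6 ≈ 466.83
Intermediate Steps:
g(n) = -6 + 2*sqrt(n) (g(n) = -6 + 2*(1*sqrt(n)) = -6 + 2*sqrt(n))
A(c, v) = 3 + c**2 - 4*v (A(c, v) = c**2 + (-4*v + 3) = c**2 + (3 - 4*v) = 3 + c**2 - 4*v)
Y - 1/((-9 + A(5, 5))*g(0)) = 467 - 1/((-9 + (3 + 5**2 - 4*5))*(-6 + 2*sqrt(0))) = 467 - 1/((-9 + (3 + 25 - 20))*(-6 + 2*0)) = 467 - 1/((-9 + 8)*(-6 + 0)) = 467 - 1/((-1*(-6))) = 467 - 1/6 = 2801/6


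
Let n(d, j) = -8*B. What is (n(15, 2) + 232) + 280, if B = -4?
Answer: 544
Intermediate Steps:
n(d, j) = 32 (n(d, j) = -8*(-4) = 32)
(n(15, 2) + 232) + 280 = (32 + 232) + 280 = 264 + 280 = 544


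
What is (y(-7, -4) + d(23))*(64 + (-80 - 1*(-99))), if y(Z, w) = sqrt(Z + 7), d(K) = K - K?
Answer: 0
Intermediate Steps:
d(K) = 0
y(Z, w) = sqrt(7 + Z)
(y(-7, -4) + d(23))*(64 + (-80 - 1*(-99))) = (sqrt(7 - 7) + 0)*(64 + (-80 - 1*(-99))) = (sqrt(0) + 0)*(64 + (-80 + 99)) = (0 + 0)*(64 + 19) = 0*83 = 0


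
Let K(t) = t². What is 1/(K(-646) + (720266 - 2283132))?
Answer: -1/1145550 ≈ -8.7294e-7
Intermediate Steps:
1/(K(-646) + (720266 - 2283132)) = 1/((-646)² + (720266 - 2283132)) = 1/(417316 - 1562866) = 1/(-1145550) = -1/1145550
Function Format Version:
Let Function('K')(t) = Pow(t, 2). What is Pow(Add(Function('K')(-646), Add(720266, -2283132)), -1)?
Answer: Rational(-1, 1145550) ≈ -8.7294e-7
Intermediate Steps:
Pow(Add(Function('K')(-646), Add(720266, -2283132)), -1) = Pow(Add(Pow(-646, 2), Add(720266, -2283132)), -1) = Pow(Add(417316, -1562866), -1) = Pow(-1145550, -1) = Rational(-1, 1145550)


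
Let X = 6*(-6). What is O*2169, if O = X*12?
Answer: -937008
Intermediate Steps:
X = -36
O = -432 (O = -36*12 = -432)
O*2169 = -432*2169 = -937008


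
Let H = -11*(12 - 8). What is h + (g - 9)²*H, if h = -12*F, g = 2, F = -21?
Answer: -1904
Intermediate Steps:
H = -44 (H = -11*4 = -44)
h = 252 (h = -12*(-21) = 252)
h + (g - 9)²*H = 252 + (2 - 9)²*(-44) = 252 + (-7)²*(-44) = 252 + 49*(-44) = 252 - 2156 = -1904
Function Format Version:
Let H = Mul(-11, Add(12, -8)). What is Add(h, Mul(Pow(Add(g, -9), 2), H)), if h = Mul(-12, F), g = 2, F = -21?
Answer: -1904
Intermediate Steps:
H = -44 (H = Mul(-11, 4) = -44)
h = 252 (h = Mul(-12, -21) = 252)
Add(h, Mul(Pow(Add(g, -9), 2), H)) = Add(252, Mul(Pow(Add(2, -9), 2), -44)) = Add(252, Mul(Pow(-7, 2), -44)) = Add(252, Mul(49, -44)) = Add(252, -2156) = -1904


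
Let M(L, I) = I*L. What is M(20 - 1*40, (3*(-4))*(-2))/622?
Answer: -240/311 ≈ -0.77170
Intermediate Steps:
M(20 - 1*40, (3*(-4))*(-2))/622 = (((3*(-4))*(-2))*(20 - 1*40))/622 = ((-12*(-2))*(20 - 40))*(1/622) = (24*(-20))*(1/622) = -480*1/622 = -240/311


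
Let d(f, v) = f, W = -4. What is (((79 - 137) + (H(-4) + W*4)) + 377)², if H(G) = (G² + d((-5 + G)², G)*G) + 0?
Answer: 25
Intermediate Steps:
H(G) = G² + G*(-5 + G)² (H(G) = (G² + (-5 + G)²*G) + 0 = (G² + G*(-5 + G)²) + 0 = G² + G*(-5 + G)²)
(((79 - 137) + (H(-4) + W*4)) + 377)² = (((79 - 137) + (-4*(-4 + (-5 - 4)²) - 4*4)) + 377)² = ((-58 + (-4*(-4 + (-9)²) - 16)) + 377)² = ((-58 + (-4*(-4 + 81) - 16)) + 377)² = ((-58 + (-4*77 - 16)) + 377)² = ((-58 + (-308 - 16)) + 377)² = ((-58 - 324) + 377)² = (-382 + 377)² = (-5)² = 25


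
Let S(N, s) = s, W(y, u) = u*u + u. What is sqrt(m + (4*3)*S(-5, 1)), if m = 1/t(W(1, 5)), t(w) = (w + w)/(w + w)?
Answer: sqrt(13) ≈ 3.6056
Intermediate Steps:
W(y, u) = u + u**2 (W(y, u) = u**2 + u = u + u**2)
t(w) = 1 (t(w) = (2*w)/((2*w)) = (2*w)*(1/(2*w)) = 1)
m = 1 (m = 1/1 = 1)
sqrt(m + (4*3)*S(-5, 1)) = sqrt(1 + (4*3)*1) = sqrt(1 + 12*1) = sqrt(1 + 12) = sqrt(13)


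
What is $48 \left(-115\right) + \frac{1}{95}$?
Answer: $- \frac{524399}{95} \approx -5520.0$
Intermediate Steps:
$48 \left(-115\right) + \frac{1}{95} = -5520 + \frac{1}{95} = - \frac{524399}{95}$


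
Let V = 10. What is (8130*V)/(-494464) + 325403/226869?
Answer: 35613904823/28044638304 ≈ 1.2699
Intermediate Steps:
(8130*V)/(-494464) + 325403/226869 = (8130*10)/(-494464) + 325403/226869 = 81300*(-1/494464) + 325403*(1/226869) = -20325/123616 + 325403/226869 = 35613904823/28044638304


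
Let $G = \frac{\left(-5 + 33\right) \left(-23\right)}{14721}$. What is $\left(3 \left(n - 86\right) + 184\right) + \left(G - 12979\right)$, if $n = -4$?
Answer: $- \frac{27475787}{2103} \approx -13065.0$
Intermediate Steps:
$G = - \frac{92}{2103}$ ($G = 28 \left(-23\right) \frac{1}{14721} = \left(-644\right) \frac{1}{14721} = - \frac{92}{2103} \approx -0.043747$)
$\left(3 \left(n - 86\right) + 184\right) + \left(G - 12979\right) = \left(3 \left(-4 - 86\right) + 184\right) - \frac{27294929}{2103} = \left(3 \left(-90\right) + 184\right) - \frac{27294929}{2103} = \left(-270 + 184\right) - \frac{27294929}{2103} = -86 - \frac{27294929}{2103} = - \frac{27475787}{2103}$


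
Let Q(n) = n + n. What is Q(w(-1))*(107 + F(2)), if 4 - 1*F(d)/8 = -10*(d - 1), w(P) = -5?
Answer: -2190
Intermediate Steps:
Q(n) = 2*n
F(d) = -48 + 80*d (F(d) = 32 - (-80)*(d - 1) = 32 - (-80)*(-1 + d) = 32 - 8*(10 - 10*d) = 32 + (-80 + 80*d) = -48 + 80*d)
Q(w(-1))*(107 + F(2)) = (2*(-5))*(107 + (-48 + 80*2)) = -10*(107 + (-48 + 160)) = -10*(107 + 112) = -10*219 = -2190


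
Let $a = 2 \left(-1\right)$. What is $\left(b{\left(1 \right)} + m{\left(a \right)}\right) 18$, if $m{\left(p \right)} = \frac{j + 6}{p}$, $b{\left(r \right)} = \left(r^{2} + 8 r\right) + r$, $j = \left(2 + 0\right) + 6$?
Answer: $54$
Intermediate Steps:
$a = -2$
$j = 8$ ($j = 2 + 6 = 8$)
$b{\left(r \right)} = r^{2} + 9 r$
$m{\left(p \right)} = \frac{14}{p}$ ($m{\left(p \right)} = \frac{8 + 6}{p} = \frac{14}{p}$)
$\left(b{\left(1 \right)} + m{\left(a \right)}\right) 18 = \left(1 \left(9 + 1\right) + \frac{14}{-2}\right) 18 = \left(1 \cdot 10 + 14 \left(- \frac{1}{2}\right)\right) 18 = \left(10 - 7\right) 18 = 3 \cdot 18 = 54$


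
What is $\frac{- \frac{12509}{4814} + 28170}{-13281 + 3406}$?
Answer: $- \frac{135597871}{47538250} \approx -2.8524$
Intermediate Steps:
$\frac{- \frac{12509}{4814} + 28170}{-13281 + 3406} = \frac{\left(-12509\right) \frac{1}{4814} + 28170}{-9875} = \left(- \frac{12509}{4814} + 28170\right) \left(- \frac{1}{9875}\right) = \frac{135597871}{4814} \left(- \frac{1}{9875}\right) = - \frac{135597871}{47538250}$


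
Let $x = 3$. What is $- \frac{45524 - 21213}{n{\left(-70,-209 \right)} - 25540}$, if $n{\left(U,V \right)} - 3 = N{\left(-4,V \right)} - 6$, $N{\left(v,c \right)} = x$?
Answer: $\frac{24311}{25540} \approx 0.95188$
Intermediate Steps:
$N{\left(v,c \right)} = 3$
$n{\left(U,V \right)} = 0$ ($n{\left(U,V \right)} = 3 + \left(3 - 6\right) = 3 - 3 = 0$)
$- \frac{45524 - 21213}{n{\left(-70,-209 \right)} - 25540} = - \frac{45524 - 21213}{0 - 25540} = - \frac{24311}{-25540} = - \frac{24311 \left(-1\right)}{25540} = \left(-1\right) \left(- \frac{24311}{25540}\right) = \frac{24311}{25540}$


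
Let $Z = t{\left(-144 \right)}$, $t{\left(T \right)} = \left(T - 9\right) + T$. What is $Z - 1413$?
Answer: $-1710$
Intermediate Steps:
$t{\left(T \right)} = -9 + 2 T$ ($t{\left(T \right)} = \left(-9 + T\right) + T = -9 + 2 T$)
$Z = -297$ ($Z = -9 + 2 \left(-144\right) = -9 - 288 = -297$)
$Z - 1413 = -297 - 1413 = -1710$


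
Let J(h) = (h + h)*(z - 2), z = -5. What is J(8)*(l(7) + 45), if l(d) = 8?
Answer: -5936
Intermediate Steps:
J(h) = -14*h (J(h) = (h + h)*(-5 - 2) = (2*h)*(-7) = -14*h)
J(8)*(l(7) + 45) = (-14*8)*(8 + 45) = -112*53 = -5936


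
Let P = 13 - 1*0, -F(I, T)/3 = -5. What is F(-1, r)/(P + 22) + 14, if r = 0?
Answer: 101/7 ≈ 14.429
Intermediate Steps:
F(I, T) = 15 (F(I, T) = -3*(-5) = 15)
P = 13 (P = 13 + 0 = 13)
F(-1, r)/(P + 22) + 14 = 15/(13 + 22) + 14 = 15/35 + 14 = 15*(1/35) + 14 = 3/7 + 14 = 101/7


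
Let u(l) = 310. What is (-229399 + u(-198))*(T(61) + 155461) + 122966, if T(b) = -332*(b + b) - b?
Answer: -26321286778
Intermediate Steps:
T(b) = -665*b (T(b) = -664*b - b = -665*b)
(-229399 + u(-198))*(T(61) + 155461) + 122966 = (-229399 + 310)*(-665*61 + 155461) + 122966 = -229089*(-40565 + 155461) + 122966 = -229089*114896 + 122966 = -26321409744 + 122966 = -26321286778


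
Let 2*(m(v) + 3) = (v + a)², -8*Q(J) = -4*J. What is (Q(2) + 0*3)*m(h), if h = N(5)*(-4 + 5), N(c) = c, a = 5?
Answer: 47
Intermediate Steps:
Q(J) = J/2 (Q(J) = -(-1)*J/2 = J/2)
h = 5 (h = 5*(-4 + 5) = 5*1 = 5)
m(v) = -3 + (5 + v)²/2 (m(v) = -3 + (v + 5)²/2 = -3 + (5 + v)²/2)
(Q(2) + 0*3)*m(h) = ((½)*2 + 0*3)*(-3 + (5 + 5)²/2) = (1 + 0)*(-3 + (½)*10²) = 1*(-3 + (½)*100) = 1*(-3 + 50) = 1*47 = 47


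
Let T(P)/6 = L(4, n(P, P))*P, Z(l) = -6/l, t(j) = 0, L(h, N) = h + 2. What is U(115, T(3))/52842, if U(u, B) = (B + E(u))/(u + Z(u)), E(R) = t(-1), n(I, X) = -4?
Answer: 2070/116419733 ≈ 1.7780e-5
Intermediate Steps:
L(h, N) = 2 + h
E(R) = 0
T(P) = 36*P (T(P) = 6*((2 + 4)*P) = 6*(6*P) = 36*P)
U(u, B) = B/(u - 6/u) (U(u, B) = (B + 0)/(u - 6/u) = B/(u - 6/u))
U(115, T(3))/52842 = ((36*3)*115/(-6 + 115**2))/52842 = (108*115/(-6 + 13225))*(1/52842) = (108*115/13219)*(1/52842) = (108*115*(1/13219))*(1/52842) = (12420/13219)*(1/52842) = 2070/116419733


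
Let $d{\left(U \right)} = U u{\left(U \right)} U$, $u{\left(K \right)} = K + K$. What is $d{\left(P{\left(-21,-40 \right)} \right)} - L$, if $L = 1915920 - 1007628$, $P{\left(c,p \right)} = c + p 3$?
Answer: $-6514734$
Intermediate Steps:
$u{\left(K \right)} = 2 K$
$P{\left(c,p \right)} = c + 3 p$
$d{\left(U \right)} = 2 U^{3}$ ($d{\left(U \right)} = U 2 U U = 2 U^{2} U = 2 U^{3}$)
$L = 908292$
$d{\left(P{\left(-21,-40 \right)} \right)} - L = 2 \left(-21 + 3 \left(-40\right)\right)^{3} - 908292 = 2 \left(-21 - 120\right)^{3} - 908292 = 2 \left(-141\right)^{3} - 908292 = 2 \left(-2803221\right) - 908292 = -5606442 - 908292 = -6514734$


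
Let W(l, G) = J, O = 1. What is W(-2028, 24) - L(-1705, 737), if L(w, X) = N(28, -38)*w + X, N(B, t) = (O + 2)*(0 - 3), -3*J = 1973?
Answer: -50219/3 ≈ -16740.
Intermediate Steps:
J = -1973/3 (J = -⅓*1973 = -1973/3 ≈ -657.67)
N(B, t) = -9 (N(B, t) = (1 + 2)*(0 - 3) = 3*(-3) = -9)
W(l, G) = -1973/3
L(w, X) = X - 9*w (L(w, X) = -9*w + X = X - 9*w)
W(-2028, 24) - L(-1705, 737) = -1973/3 - (737 - 9*(-1705)) = -1973/3 - (737 + 15345) = -1973/3 - 1*16082 = -1973/3 - 16082 = -50219/3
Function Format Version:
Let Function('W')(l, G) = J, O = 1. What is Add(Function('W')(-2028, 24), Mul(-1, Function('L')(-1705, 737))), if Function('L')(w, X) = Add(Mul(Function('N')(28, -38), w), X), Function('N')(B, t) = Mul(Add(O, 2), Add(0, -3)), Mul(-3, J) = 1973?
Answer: Rational(-50219, 3) ≈ -16740.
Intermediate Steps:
J = Rational(-1973, 3) (J = Mul(Rational(-1, 3), 1973) = Rational(-1973, 3) ≈ -657.67)
Function('N')(B, t) = -9 (Function('N')(B, t) = Mul(Add(1, 2), Add(0, -3)) = Mul(3, -3) = -9)
Function('W')(l, G) = Rational(-1973, 3)
Function('L')(w, X) = Add(X, Mul(-9, w)) (Function('L')(w, X) = Add(Mul(-9, w), X) = Add(X, Mul(-9, w)))
Add(Function('W')(-2028, 24), Mul(-1, Function('L')(-1705, 737))) = Add(Rational(-1973, 3), Mul(-1, Add(737, Mul(-9, -1705)))) = Add(Rational(-1973, 3), Mul(-1, Add(737, 15345))) = Add(Rational(-1973, 3), Mul(-1, 16082)) = Add(Rational(-1973, 3), -16082) = Rational(-50219, 3)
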